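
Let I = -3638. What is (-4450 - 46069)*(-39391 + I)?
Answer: 2173782051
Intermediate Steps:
(-4450 - 46069)*(-39391 + I) = (-4450 - 46069)*(-39391 - 3638) = -50519*(-43029) = 2173782051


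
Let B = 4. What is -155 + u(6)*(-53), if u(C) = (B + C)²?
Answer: -5455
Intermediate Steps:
u(C) = (4 + C)²
-155 + u(6)*(-53) = -155 + (4 + 6)²*(-53) = -155 + 10²*(-53) = -155 + 100*(-53) = -155 - 5300 = -5455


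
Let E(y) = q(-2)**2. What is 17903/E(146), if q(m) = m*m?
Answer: 17903/16 ≈ 1118.9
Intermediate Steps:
q(m) = m**2
E(y) = 16 (E(y) = ((-2)**2)**2 = 4**2 = 16)
17903/E(146) = 17903/16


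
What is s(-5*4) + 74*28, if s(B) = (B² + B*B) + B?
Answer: 2852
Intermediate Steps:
s(B) = B + 2*B² (s(B) = (B² + B²) + B = 2*B² + B = B + 2*B²)
s(-5*4) + 74*28 = (-5*4)*(1 + 2*(-5*4)) + 74*28 = -20*(1 + 2*(-20)) + 2072 = -20*(1 - 40) + 2072 = -20*(-39) + 2072 = 780 + 2072 = 2852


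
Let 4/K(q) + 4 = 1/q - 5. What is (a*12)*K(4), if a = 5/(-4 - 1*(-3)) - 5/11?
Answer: 2304/77 ≈ 29.922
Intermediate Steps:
a = -60/11 (a = 5/(-4 + 3) - 5*1/11 = 5/(-1) - 5/11 = 5*(-1) - 5/11 = -5 - 5/11 = -60/11 ≈ -5.4545)
K(q) = 4/(-9 + 1/q) (K(q) = 4/(-4 + (1/q - 5)) = 4/(-4 + (-5 + 1/q)) = 4/(-9 + 1/q))
(a*12)*K(4) = (-60/11*12)*(-4*4/(-1 + 9*4)) = -(-2880)*4/(11*(-1 + 36)) = -(-2880)*4/(11*35) = -720/11*(-16/35) = 2304/77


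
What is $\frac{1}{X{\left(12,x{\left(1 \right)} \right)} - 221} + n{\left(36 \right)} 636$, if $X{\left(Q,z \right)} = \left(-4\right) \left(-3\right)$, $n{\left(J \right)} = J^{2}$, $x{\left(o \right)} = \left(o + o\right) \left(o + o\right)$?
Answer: $\frac{172269503}{209} \approx 8.2426 \cdot 10^{5}$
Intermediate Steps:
$x{\left(o \right)} = 4 o^{2}$ ($x{\left(o \right)} = 2 o 2 o = 4 o^{2}$)
$X{\left(Q,z \right)} = 12$
$\frac{1}{X{\left(12,x{\left(1 \right)} \right)} - 221} + n{\left(36 \right)} 636 = \frac{1}{12 - 221} + 36^{2} \cdot 636 = \frac{1}{-209} + 1296 \cdot 636 = - \frac{1}{209} + 824256 = \frac{172269503}{209}$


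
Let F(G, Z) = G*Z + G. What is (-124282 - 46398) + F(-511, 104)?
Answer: -224335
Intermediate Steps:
F(G, Z) = G + G*Z
(-124282 - 46398) + F(-511, 104) = (-124282 - 46398) - 511*(1 + 104) = -170680 - 511*105 = -170680 - 53655 = -224335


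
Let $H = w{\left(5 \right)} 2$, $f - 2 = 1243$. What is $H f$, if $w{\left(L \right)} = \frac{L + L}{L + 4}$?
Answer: $\frac{8300}{3} \approx 2766.7$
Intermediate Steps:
$f = 1245$ ($f = 2 + 1243 = 1245$)
$w{\left(L \right)} = \frac{2 L}{4 + L}$
$H = \frac{20}{9}$ ($H = 2 \cdot 5 \frac{1}{4 + 5} \cdot 2 = 2 \cdot 5 \cdot \frac{1}{9} \cdot 2 = \frac{10}{9} \cdot 2 = \frac{20}{9} \approx 2.2222$)
$H f = \frac{20}{9} \cdot 1245 = \frac{8300}{3}$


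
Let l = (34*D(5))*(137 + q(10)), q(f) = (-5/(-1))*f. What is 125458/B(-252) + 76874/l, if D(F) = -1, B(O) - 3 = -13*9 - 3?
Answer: -1395599/1287 ≈ -1084.4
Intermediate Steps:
B(O) = -117 (B(O) = 3 + (-13*9 - 3) = 3 + (-117 - 3) = 3 - 120 = -117)
q(f) = 5*f (q(f) = (-5*(-1))*f = 5*f)
l = -6358 (l = (34*(-1))*(137 + 5*10) = -34*(137 + 50) = -34*187 = -6358)
125458/B(-252) + 76874/l = 125458/(-117) + 76874/(-6358) = 125458*(-1/117) + 76874*(-1/6358) = -125458/117 - 133/11 = -1395599/1287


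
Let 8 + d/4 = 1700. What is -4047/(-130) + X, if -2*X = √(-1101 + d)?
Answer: 4047/130 - √5667/2 ≈ -6.5090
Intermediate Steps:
d = 6768 (d = -32 + 4*1700 = -32 + 6800 = 6768)
X = -√5667/2 (X = -√(-1101 + 6768)/2 = -√5667/2 ≈ -37.640)
-4047/(-130) + X = -4047/(-130) - √5667/2 = -4047*(-1/130) - √5667/2 = 4047/130 - √5667/2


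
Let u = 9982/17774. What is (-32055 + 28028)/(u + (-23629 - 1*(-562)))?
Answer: 35787949/204991438 ≈ 0.17458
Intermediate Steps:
u = 4991/8887 (u = 9982*(1/17774) = 4991/8887 ≈ 0.56161)
(-32055 + 28028)/(u + (-23629 - 1*(-562))) = (-32055 + 28028)/(4991/8887 + (-23629 - 1*(-562))) = -4027/(4991/8887 + (-23629 + 562)) = -4027/(4991/8887 - 23067) = -4027/(-204991438/8887) = -4027*(-8887/204991438) = 35787949/204991438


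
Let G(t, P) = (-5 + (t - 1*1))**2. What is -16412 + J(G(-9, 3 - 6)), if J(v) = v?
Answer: -16187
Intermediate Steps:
G(t, P) = (-6 + t)**2 (G(t, P) = (-5 + (t - 1))**2 = (-5 + (-1 + t))**2 = (-6 + t)**2)
-16412 + J(G(-9, 3 - 6)) = -16412 + (-6 - 9)**2 = -16412 + (-15)**2 = -16412 + 225 = -16187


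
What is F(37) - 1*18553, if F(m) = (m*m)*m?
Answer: 32100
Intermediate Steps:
F(m) = m**3 (F(m) = m**2*m = m**3)
F(37) - 1*18553 = 37**3 - 1*18553 = 50653 - 18553 = 32100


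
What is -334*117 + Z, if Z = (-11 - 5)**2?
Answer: -38822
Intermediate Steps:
Z = 256 (Z = (-16)**2 = 256)
-334*117 + Z = -334*117 + 256 = -39078 + 256 = -38822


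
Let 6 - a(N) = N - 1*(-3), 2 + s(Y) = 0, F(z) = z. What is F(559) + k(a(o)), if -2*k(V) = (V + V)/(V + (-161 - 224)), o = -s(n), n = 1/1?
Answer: 214657/384 ≈ 559.00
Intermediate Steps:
n = 1
s(Y) = -2 (s(Y) = -2 + 0 = -2)
o = 2 (o = -1*(-2) = 2)
a(N) = 3 - N (a(N) = 6 - (N - 1*(-3)) = 6 - (N + 3) = 6 - (3 + N) = 6 + (-3 - N) = 3 - N)
k(V) = -V/(-385 + V) (k(V) = -(V + V)/(2*(V + (-161 - 224))) = -2*V/(2*(V - 385)) = -2*V/(2*(-385 + V)) = -V/(-385 + V))
F(559) + k(a(o)) = 559 - (3 - 1*2)/(-385 + (3 - 1*2)) = 559 - (3 - 2)/(-385 + (3 - 2)) = 559 - 1*1/(-385 + 1) = 559 - 1*1/(-384) = 559 - 1*1*(-1/384) = 559 + 1/384 = 214657/384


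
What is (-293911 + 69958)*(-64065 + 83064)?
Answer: -4254883047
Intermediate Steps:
(-293911 + 69958)*(-64065 + 83064) = -223953*18999 = -4254883047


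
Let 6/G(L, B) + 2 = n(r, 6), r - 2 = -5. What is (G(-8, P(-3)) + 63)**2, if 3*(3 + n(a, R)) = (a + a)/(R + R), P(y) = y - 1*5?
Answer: 3674889/961 ≈ 3824.0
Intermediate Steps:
r = -3 (r = 2 - 5 = -3)
P(y) = -5 + y (P(y) = y - 5 = -5 + y)
n(a, R) = -3 + a/(3*R) (n(a, R) = -3 + ((a + a)/(R + R))/3 = -3 + ((2*a)/((2*R)))/3 = -3 + ((2*a)*(1/(2*R)))/3 = -3 + (a/R)/3 = -3 + a/(3*R))
G(L, B) = -36/31 (G(L, B) = 6/(-2 + (-3 + (1/3)*(-3)/6)) = 6/(-2 + (-3 + (1/3)*(-3)*(1/6))) = 6/(-2 + (-3 - 1/6)) = 6/(-2 - 19/6) = 6/(-31/6) = 6*(-6/31) = -36/31)
(G(-8, P(-3)) + 63)**2 = (-36/31 + 63)**2 = (1917/31)**2 = 3674889/961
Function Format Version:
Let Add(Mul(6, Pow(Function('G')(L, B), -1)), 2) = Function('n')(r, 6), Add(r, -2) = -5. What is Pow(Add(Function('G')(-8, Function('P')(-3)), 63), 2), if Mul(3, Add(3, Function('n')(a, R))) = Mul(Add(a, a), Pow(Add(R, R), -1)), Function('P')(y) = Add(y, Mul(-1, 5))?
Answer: Rational(3674889, 961) ≈ 3824.0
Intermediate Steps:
r = -3 (r = Add(2, -5) = -3)
Function('P')(y) = Add(-5, y) (Function('P')(y) = Add(y, -5) = Add(-5, y))
Function('n')(a, R) = Add(-3, Mul(Rational(1, 3), a, Pow(R, -1))) (Function('n')(a, R) = Add(-3, Mul(Rational(1, 3), Mul(Add(a, a), Pow(Add(R, R), -1)))) = Add(-3, Mul(Rational(1, 3), Mul(Mul(2, a), Pow(Mul(2, R), -1)))) = Add(-3, Mul(Rational(1, 3), Mul(Mul(2, a), Mul(Rational(1, 2), Pow(R, -1))))) = Add(-3, Mul(Rational(1, 3), Mul(a, Pow(R, -1)))) = Add(-3, Mul(Rational(1, 3), a, Pow(R, -1))))
Function('G')(L, B) = Rational(-36, 31) (Function('G')(L, B) = Mul(6, Pow(Add(-2, Add(-3, Mul(Rational(1, 3), -3, Pow(6, -1)))), -1)) = Mul(6, Pow(Add(-2, Add(-3, Mul(Rational(1, 3), -3, Rational(1, 6)))), -1)) = Mul(6, Pow(Add(-2, Add(-3, Rational(-1, 6))), -1)) = Mul(6, Pow(Add(-2, Rational(-19, 6)), -1)) = Mul(6, Pow(Rational(-31, 6), -1)) = Mul(6, Rational(-6, 31)) = Rational(-36, 31))
Pow(Add(Function('G')(-8, Function('P')(-3)), 63), 2) = Pow(Add(Rational(-36, 31), 63), 2) = Pow(Rational(1917, 31), 2) = Rational(3674889, 961)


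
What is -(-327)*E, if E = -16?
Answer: -5232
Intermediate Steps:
-(-327)*E = -(-327)*(-16) = -327*16 = -5232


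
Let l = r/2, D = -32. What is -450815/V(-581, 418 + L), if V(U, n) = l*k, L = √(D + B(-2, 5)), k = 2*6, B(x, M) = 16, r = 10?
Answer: -90163/12 ≈ -7513.6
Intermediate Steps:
k = 12
L = 4*I (L = √(-32 + 16) = √(-16) = 4*I ≈ 4.0*I)
l = 5 (l = 10/2 = 10*(½) = 5)
V(U, n) = 60 (V(U, n) = 5*12 = 60)
-450815/V(-581, 418 + L) = -450815/60 = -450815*1/60 = -90163/12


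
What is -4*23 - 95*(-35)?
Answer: 3233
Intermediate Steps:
-4*23 - 95*(-35) = -92 + 3325 = 3233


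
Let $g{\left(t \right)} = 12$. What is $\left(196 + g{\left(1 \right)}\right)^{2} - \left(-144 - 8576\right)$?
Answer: $51984$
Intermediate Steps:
$\left(196 + g{\left(1 \right)}\right)^{2} - \left(-144 - 8576\right) = \left(196 + 12\right)^{2} - \left(-144 - 8576\right) = 208^{2} - \left(-144 - 8576\right) = 43264 - -8720 = 43264 + 8720 = 51984$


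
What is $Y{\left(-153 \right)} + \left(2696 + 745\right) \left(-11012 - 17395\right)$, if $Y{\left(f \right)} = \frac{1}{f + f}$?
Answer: $- \frac{29911037023}{306} \approx -9.7748 \cdot 10^{7}$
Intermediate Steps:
$Y{\left(f \right)} = \frac{1}{2 f}$
$Y{\left(-153 \right)} + \left(2696 + 745\right) \left(-11012 - 17395\right) = \frac{1}{2 \left(-153\right)} + \left(2696 + 745\right) \left(-11012 - 17395\right) = \frac{1}{2} \left(- \frac{1}{153}\right) + 3441 \left(-28407\right) = - \frac{1}{306} - 97748487 = - \frac{29911037023}{306}$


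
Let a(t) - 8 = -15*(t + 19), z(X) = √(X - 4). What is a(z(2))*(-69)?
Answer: 19113 + 1035*I*√2 ≈ 19113.0 + 1463.7*I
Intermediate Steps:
z(X) = √(-4 + X)
a(t) = -277 - 15*t (a(t) = 8 - 15*(t + 19) = 8 - 15*(19 + t) = 8 + (-285 - 15*t) = -277 - 15*t)
a(z(2))*(-69) = (-277 - 15*√(-4 + 2))*(-69) = (-277 - 15*I*√2)*(-69) = 19113 + 1035*I*√2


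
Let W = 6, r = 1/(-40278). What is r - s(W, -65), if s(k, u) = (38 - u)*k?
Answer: -24891805/40278 ≈ -618.00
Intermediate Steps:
r = -1/40278 ≈ -2.4827e-5
s(k, u) = k*(38 - u)
r - s(W, -65) = -1/40278 - 6*(38 - 1*(-65)) = -1/40278 - 6*(38 + 65) = -1/40278 - 6*103 = -1/40278 - 1*618 = -1/40278 - 618 = -24891805/40278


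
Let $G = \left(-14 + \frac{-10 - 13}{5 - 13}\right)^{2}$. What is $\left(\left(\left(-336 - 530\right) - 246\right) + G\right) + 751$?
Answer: $- \frac{15183}{64} \approx -237.23$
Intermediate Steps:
$G = \frac{7921}{64}$ ($G = \left(-14 - \frac{23}{-8}\right)^{2} = \left(-14 - - \frac{23}{8}\right)^{2} = \left(-14 + \frac{23}{8}\right)^{2} = \left(- \frac{89}{8}\right)^{2} = \frac{7921}{64} \approx 123.77$)
$\left(\left(\left(-336 - 530\right) - 246\right) + G\right) + 751 = \left(\left(\left(-336 - 530\right) - 246\right) + \frac{7921}{64}\right) + 751 = \left(\left(-866 - 246\right) + \frac{7921}{64}\right) + 751 = \left(-1112 + \frac{7921}{64}\right) + 751 = - \frac{63247}{64} + 751 = - \frac{15183}{64}$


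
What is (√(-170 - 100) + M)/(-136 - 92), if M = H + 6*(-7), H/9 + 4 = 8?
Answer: 1/38 - I*√30/76 ≈ 0.026316 - 0.072069*I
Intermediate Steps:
H = 36 (H = -36 + 9*8 = -36 + 72 = 36)
M = -6 (M = 36 + 6*(-7) = 36 - 42 = -6)
(√(-170 - 100) + M)/(-136 - 92) = (√(-170 - 100) - 6)/(-136 - 92) = (√(-270) - 6)/(-228) = (3*I*√30 - 6)*(-1/228) = (-6 + 3*I*√30)*(-1/228) = 1/38 - I*√30/76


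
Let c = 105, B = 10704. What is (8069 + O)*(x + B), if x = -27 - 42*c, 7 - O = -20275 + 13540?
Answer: 92820537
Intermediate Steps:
O = 6742 (O = 7 - (-20275 + 13540) = 7 - 1*(-6735) = 7 + 6735 = 6742)
x = -4437 (x = -27 - 42*105 = -27 - 4410 = -4437)
(8069 + O)*(x + B) = (8069 + 6742)*(-4437 + 10704) = 14811*6267 = 92820537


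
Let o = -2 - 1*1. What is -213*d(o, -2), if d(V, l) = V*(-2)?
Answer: -1278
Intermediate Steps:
o = -3 (o = -2 - 1 = -3)
d(V, l) = -2*V
-213*d(o, -2) = -(-426)*(-3) = -213*6 = -1278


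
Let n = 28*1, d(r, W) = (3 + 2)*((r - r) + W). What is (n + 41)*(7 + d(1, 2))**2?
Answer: 19941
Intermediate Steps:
d(r, W) = 5*W (d(r, W) = 5*(0 + W) = 5*W)
n = 28
(n + 41)*(7 + d(1, 2))**2 = (28 + 41)*(7 + 5*2)**2 = 69*(7 + 10)**2 = 69*17**2 = 69*289 = 19941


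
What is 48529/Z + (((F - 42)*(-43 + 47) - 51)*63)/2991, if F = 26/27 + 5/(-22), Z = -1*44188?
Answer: -24638456291/4361488164 ≈ -5.6491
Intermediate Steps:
Z = -44188
F = 437/594 (F = 26*(1/27) + 5*(-1/22) = 26/27 - 5/22 = 437/594 ≈ 0.73569)
48529/Z + (((F - 42)*(-43 + 47) - 51)*63)/2991 = 48529/(-44188) + (((437/594 - 42)*(-43 + 47) - 51)*63)/2991 = 48529*(-1/44188) + ((-24511/594*4 - 51)*63)*(1/2991) = -48529/44188 + ((-49022/297 - 51)*63)*(1/2991) = -48529/44188 - 64169/297*63*(1/2991) = -48529/44188 - 449183/33*1/2991 = -48529/44188 - 449183/98703 = -24638456291/4361488164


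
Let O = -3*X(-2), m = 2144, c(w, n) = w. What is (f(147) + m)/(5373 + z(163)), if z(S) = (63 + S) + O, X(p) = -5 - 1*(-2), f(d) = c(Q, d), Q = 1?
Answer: 2145/5608 ≈ 0.38249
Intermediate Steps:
f(d) = 1
X(p) = -3 (X(p) = -5 + 2 = -3)
O = 9 (O = -3*(-3) = 9)
z(S) = 72 + S (z(S) = (63 + S) + 9 = 72 + S)
(f(147) + m)/(5373 + z(163)) = (1 + 2144)/(5373 + (72 + 163)) = 2145/(5373 + 235) = 2145/5608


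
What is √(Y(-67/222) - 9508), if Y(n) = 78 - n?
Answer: I*√464733246/222 ≈ 97.107*I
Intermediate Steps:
√(Y(-67/222) - 9508) = √((78 - (-67)/222) - 9508) = √((78 - 1*(-67/222)) - 9508) = √((78 + 67/222) - 9508) = √(17383/222 - 9508) = √(-2093393/222) = I*√464733246/222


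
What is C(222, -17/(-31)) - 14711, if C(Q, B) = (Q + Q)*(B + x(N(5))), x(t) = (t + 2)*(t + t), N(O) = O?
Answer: 514987/31 ≈ 16612.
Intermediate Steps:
x(t) = 2*t*(2 + t) (x(t) = (2 + t)*(2*t) = 2*t*(2 + t))
C(Q, B) = 2*Q*(70 + B) (C(Q, B) = (Q + Q)*(B + 2*5*(2 + 5)) = (2*Q)*(B + 2*5*7) = (2*Q)*(B + 70) = (2*Q)*(70 + B) = 2*Q*(70 + B))
C(222, -17/(-31)) - 14711 = 2*222*(70 - 17/(-31)) - 14711 = 2*222*(70 - 17*(-1/31)) - 14711 = 2*222*(70 + 17/31) - 14711 = 2*222*(2187/31) - 14711 = 971028/31 - 14711 = 514987/31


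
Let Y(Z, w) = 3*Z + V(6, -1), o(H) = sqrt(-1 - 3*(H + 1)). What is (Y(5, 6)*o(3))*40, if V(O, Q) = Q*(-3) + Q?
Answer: 680*I*sqrt(13) ≈ 2451.8*I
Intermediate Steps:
V(O, Q) = -2*Q (V(O, Q) = -3*Q + Q = -2*Q)
o(H) = sqrt(-4 - 3*H) (o(H) = sqrt(-1 - 3*(1 + H)) = sqrt(-1 + (-3 - 3*H)) = sqrt(-4 - 3*H))
Y(Z, w) = 2 + 3*Z (Y(Z, w) = 3*Z - 2*(-1) = 3*Z + 2 = 2 + 3*Z)
(Y(5, 6)*o(3))*40 = ((2 + 3*5)*sqrt(-4 - 3*3))*40 = ((2 + 15)*sqrt(-4 - 9))*40 = (17*sqrt(-13))*40 = (17*(I*sqrt(13)))*40 = (17*I*sqrt(13))*40 = 680*I*sqrt(13)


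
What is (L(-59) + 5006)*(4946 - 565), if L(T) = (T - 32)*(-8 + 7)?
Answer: 22329957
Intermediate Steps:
L(T) = 32 - T (L(T) = (-32 + T)*(-1) = 32 - T)
(L(-59) + 5006)*(4946 - 565) = ((32 - 1*(-59)) + 5006)*(4946 - 565) = ((32 + 59) + 5006)*4381 = (91 + 5006)*4381 = 5097*4381 = 22329957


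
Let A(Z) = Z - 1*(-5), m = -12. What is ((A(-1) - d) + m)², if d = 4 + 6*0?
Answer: 144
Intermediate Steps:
d = 4 (d = 4 + 0 = 4)
A(Z) = 5 + Z (A(Z) = Z + 5 = 5 + Z)
((A(-1) - d) + m)² = (((5 - 1) - 1*4) - 12)² = ((4 - 4) - 12)² = (0 - 12)² = (-12)² = 144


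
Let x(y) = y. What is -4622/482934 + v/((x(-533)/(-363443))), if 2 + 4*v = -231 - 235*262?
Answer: -5423799819845495/514807644 ≈ -1.0536e+7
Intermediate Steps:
v = -61803/4 (v = -½ + (-231 - 235*262)/4 = -½ + (-231 - 61570)/4 = -½ + (¼)*(-61801) = -½ - 61801/4 = -61803/4 ≈ -15451.)
-4622/482934 + v/((x(-533)/(-363443))) = -4622/482934 - 61803/(4*((-533/(-363443)))) = -4622*1/482934 - 61803/(4*((-533*(-1/363443)))) = -2311/241467 - 61803/(4*533/363443) = -2311/241467 - 61803/4*363443/533 = -2311/241467 - 22461867729/2132 = -5423799819845495/514807644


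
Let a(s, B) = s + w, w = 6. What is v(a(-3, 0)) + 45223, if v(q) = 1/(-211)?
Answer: 9542052/211 ≈ 45223.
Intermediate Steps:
a(s, B) = 6 + s (a(s, B) = s + 6 = 6 + s)
v(q) = -1/211
v(a(-3, 0)) + 45223 = -1/211 + 45223 = 9542052/211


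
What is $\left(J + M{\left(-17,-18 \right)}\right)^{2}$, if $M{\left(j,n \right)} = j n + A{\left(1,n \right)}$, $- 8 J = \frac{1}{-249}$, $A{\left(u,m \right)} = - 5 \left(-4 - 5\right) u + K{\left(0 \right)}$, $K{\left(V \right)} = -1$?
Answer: $\frac{486089234401}{3968064} \approx 1.225 \cdot 10^{5}$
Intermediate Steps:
$A{\left(u,m \right)} = -1 + 45 u$ ($A{\left(u,m \right)} = - 5 \left(-4 - 5\right) u - 1 = \left(-5\right) \left(-9\right) u - 1 = 45 u - 1 = -1 + 45 u$)
$J = \frac{1}{1992}$ ($J = - \frac{1}{8 \left(-249\right)} = \left(- \frac{1}{8}\right) \left(- \frac{1}{249}\right) = \frac{1}{1992} \approx 0.00050201$)
$M{\left(j,n \right)} = 44 + j n$ ($M{\left(j,n \right)} = j n + \left(-1 + 45 \cdot 1\right) = j n + \left(-1 + 45\right) = j n + 44 = 44 + j n$)
$\left(J + M{\left(-17,-18 \right)}\right)^{2} = \left(\frac{1}{1992} + \left(44 - -306\right)\right)^{2} = \left(\frac{1}{1992} + \left(44 + 306\right)\right)^{2} = \left(\frac{1}{1992} + 350\right)^{2} = \left(\frac{697201}{1992}\right)^{2} = \frac{486089234401}{3968064}$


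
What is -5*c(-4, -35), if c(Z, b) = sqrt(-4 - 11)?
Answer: -5*I*sqrt(15) ≈ -19.365*I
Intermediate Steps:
c(Z, b) = I*sqrt(15) (c(Z, b) = sqrt(-15) = I*sqrt(15))
-5*c(-4, -35) = -5*I*sqrt(15)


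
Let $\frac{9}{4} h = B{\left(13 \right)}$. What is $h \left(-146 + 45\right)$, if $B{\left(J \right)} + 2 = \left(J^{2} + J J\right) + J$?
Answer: $- \frac{140996}{9} \approx -15666.0$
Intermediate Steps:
$B{\left(J \right)} = -2 + J + 2 J^{2}$ ($B{\left(J \right)} = -2 + \left(\left(J^{2} + J J\right) + J\right) = -2 + \left(\left(J^{2} + J^{2}\right) + J\right) = -2 + \left(2 J^{2} + J\right) = -2 + \left(J + 2 J^{2}\right) = -2 + J + 2 J^{2}$)
$h = \frac{1396}{9}$ ($h = \frac{4 \left(-2 + 13 + 2 \cdot 13^{2}\right)}{9} = \frac{4 \left(-2 + 13 + 2 \cdot 169\right)}{9} = \frac{4 \left(-2 + 13 + 338\right)}{9} = \frac{4}{9} \cdot 349 = \frac{1396}{9} \approx 155.11$)
$h \left(-146 + 45\right) = \frac{1396 \left(-146 + 45\right)}{9} = \frac{1396}{9} \left(-101\right) = - \frac{140996}{9}$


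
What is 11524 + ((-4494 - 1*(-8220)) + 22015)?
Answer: 37265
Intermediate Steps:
11524 + ((-4494 - 1*(-8220)) + 22015) = 11524 + ((-4494 + 8220) + 22015) = 11524 + (3726 + 22015) = 11524 + 25741 = 37265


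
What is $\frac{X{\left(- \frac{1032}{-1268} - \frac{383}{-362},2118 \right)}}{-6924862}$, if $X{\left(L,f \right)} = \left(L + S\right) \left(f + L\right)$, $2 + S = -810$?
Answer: $\frac{22615124494061539}{91189910322988792} \approx 0.248$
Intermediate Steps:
$S = -812$ ($S = -2 - 810 = -812$)
$X{\left(L,f \right)} = \left(-812 + L\right) \left(L + f\right)$ ($X{\left(L,f \right)} = \left(L - 812\right) \left(f + L\right) = \left(-812 + L\right) \left(L + f\right)$)
$\frac{X{\left(- \frac{1032}{-1268} - \frac{383}{-362},2118 \right)}}{-6924862} = \frac{\left(- \frac{1032}{-1268} - \frac{383}{-362}\right)^{2} - 812 \left(- \frac{1032}{-1268} - \frac{383}{-362}\right) - 1719816 + \left(- \frac{1032}{-1268} - \frac{383}{-362}\right) 2118}{-6924862} = \left(\left(\left(-1032\right) \left(- \frac{1}{1268}\right) - - \frac{383}{362}\right)^{2} - 812 \left(\left(-1032\right) \left(- \frac{1}{1268}\right) - - \frac{383}{362}\right) - 1719816 + \left(\left(-1032\right) \left(- \frac{1}{1268}\right) - - \frac{383}{362}\right) 2118\right) \left(- \frac{1}{6924862}\right) = \left(\left(\frac{258}{317} + \frac{383}{362}\right)^{2} - 812 \left(\frac{258}{317} + \frac{383}{362}\right) - 1719816 + \left(\frac{258}{317} + \frac{383}{362}\right) 2118\right) \left(- \frac{1}{6924862}\right) = \left(\left(\frac{214807}{114754}\right)^{2} - \frac{87211642}{57377} - 1719816 + \frac{214807}{114754} \cdot 2118\right) \left(- \frac{1}{6924862}\right) = \left(\frac{46142047249}{13168480516} - \frac{87211642}{57377} - 1719816 + \frac{227480613}{57377}\right) \left(- \frac{1}{6924862}\right) = \left(- \frac{22615124494061539}{13168480516}\right) \left(- \frac{1}{6924862}\right) = \frac{22615124494061539}{91189910322988792}$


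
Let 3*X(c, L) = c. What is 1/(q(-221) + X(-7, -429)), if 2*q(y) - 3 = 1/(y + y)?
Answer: -2652/2213 ≈ -1.1984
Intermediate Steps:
X(c, L) = c/3
q(y) = 3/2 + 1/(4*y) (q(y) = 3/2 + 1/(2*(y + y)) = 3/2 + 1/(2*((2*y))) = 3/2 + (1/(2*y))/2 = 3/2 + 1/(4*y))
1/(q(-221) + X(-7, -429)) = 1/((1/4)*(1 + 6*(-221))/(-221) + (1/3)*(-7)) = 1/((1/4)*(-1/221)*(1 - 1326) - 7/3) = 1/((1/4)*(-1/221)*(-1325) - 7/3) = 1/(1325/884 - 7/3) = 1/(-2213/2652) = -2652/2213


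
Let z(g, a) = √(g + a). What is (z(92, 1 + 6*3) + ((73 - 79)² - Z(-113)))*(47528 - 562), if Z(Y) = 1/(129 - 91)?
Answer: 32101261/19 + 46966*√111 ≈ 2.1844e+6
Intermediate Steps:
Z(Y) = 1/38
z(g, a) = √(a + g)
(z(92, 1 + 6*3) + ((73 - 79)² - Z(-113)))*(47528 - 562) = (√((1 + 6*3) + 92) + ((73 - 79)² - 1*1/38))*(47528 - 562) = (√((1 + 18) + 92) + ((-6)² - 1/38))*46966 = (√(19 + 92) + (36 - 1/38))*46966 = (√111 + 1367/38)*46966 = (1367/38 + √111)*46966 = 32101261/19 + 46966*√111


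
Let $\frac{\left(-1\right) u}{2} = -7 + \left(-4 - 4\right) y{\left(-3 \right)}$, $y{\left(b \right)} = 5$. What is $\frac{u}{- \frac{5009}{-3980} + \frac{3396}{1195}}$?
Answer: $\frac{89414680}{3900367} \approx 22.925$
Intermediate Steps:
$u = 94$ ($u = - 2 \left(-7 + \left(-4 - 4\right) 5\right) = - 2 \left(-7 - 40\right) = \left(-2\right) \left(-47\right) = 94$)
$\frac{u}{- \frac{5009}{-3980} + \frac{3396}{1195}} = \frac{94}{- \frac{5009}{-3980} + \frac{3396}{1195}} = \frac{94}{\left(-5009\right) \left(- \frac{1}{3980}\right) + 3396 \cdot \frac{1}{1195}} = \frac{94}{\frac{5009}{3980} + \frac{3396}{1195}} = \frac{94}{\frac{3900367}{951220}} = 94 \cdot \frac{951220}{3900367} = \frac{89414680}{3900367}$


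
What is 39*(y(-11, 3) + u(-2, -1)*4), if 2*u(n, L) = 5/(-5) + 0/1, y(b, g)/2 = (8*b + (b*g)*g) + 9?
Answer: -13962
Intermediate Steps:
y(b, g) = 18 + 16*b + 2*b*g² (y(b, g) = 2*((8*b + (b*g)*g) + 9) = 2*((8*b + b*g²) + 9) = 2*(9 + 8*b + b*g²) = 18 + 16*b + 2*b*g²)
u(n, L) = -½ (u(n, L) = (5/(-5) + 0/1)/2 = (5*(-⅕) + 0*1)/2 = (-1 + 0)/2 = (½)*(-1) = -½)
39*(y(-11, 3) + u(-2, -1)*4) = 39*((18 + 16*(-11) + 2*(-11)*3²) - ½*4) = 39*((18 - 176 + 2*(-11)*9) - 2) = 39*((18 - 176 - 198) - 2) = 39*(-356 - 2) = 39*(-358) = -13962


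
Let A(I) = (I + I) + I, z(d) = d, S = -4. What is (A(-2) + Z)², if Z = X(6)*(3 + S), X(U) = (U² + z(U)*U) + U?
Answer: 7056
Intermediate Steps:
X(U) = U + 2*U² (X(U) = (U² + U*U) + U = (U² + U²) + U = 2*U² + U = U + 2*U²)
A(I) = 3*I (A(I) = 2*I + I = 3*I)
Z = -78 (Z = (6*(1 + 2*6))*(3 - 4) = (6*(1 + 12))*(-1) = (6*13)*(-1) = 78*(-1) = -78)
(A(-2) + Z)² = (3*(-2) - 78)² = (-6 - 78)² = (-84)² = 7056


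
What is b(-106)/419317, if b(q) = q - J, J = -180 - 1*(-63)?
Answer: 11/419317 ≈ 2.6233e-5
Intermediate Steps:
J = -117 (J = -180 + 63 = -117)
b(q) = 117 + q (b(q) = q - 1*(-117) = q + 117 = 117 + q)
b(-106)/419317 = (117 - 106)/419317 = 11*(1/419317) = 11/419317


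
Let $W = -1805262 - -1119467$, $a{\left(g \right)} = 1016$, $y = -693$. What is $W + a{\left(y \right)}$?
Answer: $-684779$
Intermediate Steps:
$W = -685795$ ($W = -1805262 + 1119467 = -685795$)
$W + a{\left(y \right)} = -685795 + 1016 = -684779$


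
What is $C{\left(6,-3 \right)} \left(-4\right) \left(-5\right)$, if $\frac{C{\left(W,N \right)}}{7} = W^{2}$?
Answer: $5040$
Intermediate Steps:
$C{\left(W,N \right)} = 7 W^{2}$
$C{\left(6,-3 \right)} \left(-4\right) \left(-5\right) = 7 \cdot 6^{2} \left(-4\right) \left(-5\right) = 7 \cdot 36 \left(-4\right) \left(-5\right) = 252 \left(-4\right) \left(-5\right) = \left(-1008\right) \left(-5\right) = 5040$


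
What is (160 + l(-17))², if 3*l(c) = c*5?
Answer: 156025/9 ≈ 17336.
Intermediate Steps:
l(c) = 5*c/3 (l(c) = (c*5)/3 = (5*c)/3 = 5*c/3)
(160 + l(-17))² = (160 + (5/3)*(-17))² = (160 - 85/3)² = (395/3)² = 156025/9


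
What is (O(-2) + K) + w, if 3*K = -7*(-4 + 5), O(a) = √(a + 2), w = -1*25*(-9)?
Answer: 668/3 ≈ 222.67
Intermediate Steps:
w = 225 (w = -25*(-9) = 225)
O(a) = √(2 + a)
K = -7/3 (K = (-7*(-4 + 5))/3 = (-7*1)/3 = (⅓)*(-7) = -7/3 ≈ -2.3333)
(O(-2) + K) + w = (√(2 - 2) - 7/3) + 225 = (√0 - 7/3) + 225 = (0 - 7/3) + 225 = -7/3 + 225 = 668/3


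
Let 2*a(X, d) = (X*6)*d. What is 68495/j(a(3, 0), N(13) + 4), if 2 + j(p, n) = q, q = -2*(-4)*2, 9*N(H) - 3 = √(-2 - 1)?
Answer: 9785/2 ≈ 4892.5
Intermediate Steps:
N(H) = ⅓ + I*√3/9 (N(H) = ⅓ + √(-2 - 1)/9 = ⅓ + √(-3)/9 = ⅓ + (I*√3)/9 = ⅓ + I*√3/9)
a(X, d) = 3*X*d (a(X, d) = ((X*6)*d)/2 = ((6*X)*d)/2 = (6*X*d)/2 = 3*X*d)
q = 16 (q = 8*2 = 16)
j(p, n) = 14 (j(p, n) = -2 + 16 = 14)
68495/j(a(3, 0), N(13) + 4) = 68495/14 = 68495*(1/14) = 9785/2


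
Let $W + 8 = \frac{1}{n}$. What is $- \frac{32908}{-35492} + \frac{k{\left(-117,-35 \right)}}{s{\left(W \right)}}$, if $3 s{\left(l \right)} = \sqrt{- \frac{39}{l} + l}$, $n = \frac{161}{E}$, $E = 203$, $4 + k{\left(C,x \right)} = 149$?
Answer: $\frac{433}{467} - \frac{435 i \sqrt{12099610}}{3394} \approx 0.92719 - 445.82 i$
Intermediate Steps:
$k{\left(C,x \right)} = 145$ ($k{\left(C,x \right)} = -4 + 149 = 145$)
$n = \frac{23}{29}$ ($n = \frac{161}{203} = 161 \cdot \frac{1}{203} = \frac{23}{29} \approx 0.7931$)
$W = - \frac{155}{23}$ ($W = -8 + \frac{1}{\frac{23}{29}} = -8 + \frac{29}{23} = - \frac{155}{23} \approx -6.7391$)
$s{\left(l \right)} = \frac{\sqrt{l - \frac{39}{l}}}{3}$ ($s{\left(l \right)} = \frac{\sqrt{- \frac{39}{l} + l}}{3} = \frac{\sqrt{l - \frac{39}{l}}}{3}$)
$- \frac{32908}{-35492} + \frac{k{\left(-117,-35 \right)}}{s{\left(W \right)}} = - \frac{32908}{-35492} + \frac{145}{\frac{1}{3} \sqrt{- \frac{155}{23} - \frac{39}{- \frac{155}{23}}}} = \left(-32908\right) \left(- \frac{1}{35492}\right) + \frac{145}{\frac{1}{3} \sqrt{- \frac{155}{23} - - \frac{897}{155}}} = \frac{433}{467} + \frac{145}{\frac{1}{3} \sqrt{- \frac{155}{23} + \frac{897}{155}}} = \frac{433}{467} + \frac{145}{\frac{1}{3} \sqrt{- \frac{3394}{3565}}} = \frac{433}{467} + \frac{145}{\frac{1}{3} \frac{i \sqrt{12099610}}{3565}} = \frac{433}{467} + \frac{145}{\frac{1}{10695} i \sqrt{12099610}} = \frac{433}{467} + 145 \left(- \frac{3 i \sqrt{12099610}}{3394}\right) = \frac{433}{467} - \frac{435 i \sqrt{12099610}}{3394}$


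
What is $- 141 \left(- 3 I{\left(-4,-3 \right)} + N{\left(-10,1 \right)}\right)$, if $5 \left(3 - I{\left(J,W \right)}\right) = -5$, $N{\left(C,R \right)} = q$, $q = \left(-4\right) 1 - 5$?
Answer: $2961$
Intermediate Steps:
$q = -9$ ($q = -4 - 5 = -9$)
$N{\left(C,R \right)} = -9$
$I{\left(J,W \right)} = 4$ ($I{\left(J,W \right)} = 3 - -1 = 3 + 1 = 4$)
$- 141 \left(- 3 I{\left(-4,-3 \right)} + N{\left(-10,1 \right)}\right) = - 141 \left(\left(-3\right) 4 - 9\right) = - 141 \left(-12 - 9\right) = \left(-141\right) \left(-21\right) = 2961$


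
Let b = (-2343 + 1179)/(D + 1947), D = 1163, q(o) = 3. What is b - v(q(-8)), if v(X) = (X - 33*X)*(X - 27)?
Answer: -3583302/1555 ≈ -2304.4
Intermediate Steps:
v(X) = -32*X*(-27 + X) (v(X) = (-32*X)*(-27 + X) = -32*X*(-27 + X))
b = -582/1555 (b = (-2343 + 1179)/(1163 + 1947) = -1164/3110 = -1164*1/3110 = -582/1555 ≈ -0.37428)
b - v(q(-8)) = -582/1555 - 32*3*(27 - 1*3) = -582/1555 - 32*3*(27 - 3) = -582/1555 - 32*3*24 = -582/1555 - 1*2304 = -582/1555 - 2304 = -3583302/1555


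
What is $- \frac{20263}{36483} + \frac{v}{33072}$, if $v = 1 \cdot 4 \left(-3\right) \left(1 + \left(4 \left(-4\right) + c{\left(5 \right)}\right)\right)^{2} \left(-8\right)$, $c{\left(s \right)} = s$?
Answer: $- \frac{6664607}{25136787} \approx -0.26513$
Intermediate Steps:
$v = 9600$ ($v = 1 \cdot 4 \left(-3\right) \left(1 + \left(4 \left(-4\right) + 5\right)\right)^{2} \left(-8\right) = 4 \left(-3\right) \left(1 + \left(-16 + 5\right)\right)^{2} \left(-8\right) = - 12 \left(1 - 11\right)^{2} \left(-8\right) = - 12 \left(-10\right)^{2} \left(-8\right) = \left(-12\right) 100 \left(-8\right) = \left(-1200\right) \left(-8\right) = 9600$)
$- \frac{20263}{36483} + \frac{v}{33072} = - \frac{20263}{36483} + \frac{9600}{33072} = \left(-20263\right) \frac{1}{36483} + 9600 \cdot \frac{1}{33072} = - \frac{20263}{36483} + \frac{200}{689} = - \frac{6664607}{25136787}$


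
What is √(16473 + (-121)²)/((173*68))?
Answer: √31114/11764 ≈ 0.014994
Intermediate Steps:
√(16473 + (-121)²)/((173*68)) = √(16473 + 14641)/11764 = √31114*(1/11764) = √31114/11764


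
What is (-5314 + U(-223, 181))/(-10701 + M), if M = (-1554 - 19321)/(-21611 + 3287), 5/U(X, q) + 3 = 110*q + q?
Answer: 54334542143/109403850942 ≈ 0.49664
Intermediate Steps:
U(X, q) = 5/(-3 + 111*q) (U(X, q) = 5/(-3 + (110*q + q)) = 5/(-3 + 111*q))
M = 20875/18324 (M = -20875/(-18324) = -20875*(-1/18324) = 20875/18324 ≈ 1.1392)
(-5314 + U(-223, 181))/(-10701 + M) = (-5314 + 5/(3*(-1 + 37*181)))/(-10701 + 20875/18324) = (-5314 + 5/(3*(-1 + 6697)))/(-196064249/18324) = (-5314 + (5/3)/6696)*(-18324/196064249) = (-5314 + (5/3)*(1/6696))*(-18324/196064249) = (-5314 + 5/20088)*(-18324/196064249) = -106747627/20088*(-18324/196064249) = 54334542143/109403850942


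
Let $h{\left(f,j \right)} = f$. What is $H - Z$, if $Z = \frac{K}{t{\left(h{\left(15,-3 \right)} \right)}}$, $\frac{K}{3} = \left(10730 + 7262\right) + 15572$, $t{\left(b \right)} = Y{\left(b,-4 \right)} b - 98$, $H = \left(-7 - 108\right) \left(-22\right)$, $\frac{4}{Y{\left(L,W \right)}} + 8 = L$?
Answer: $\frac{1144312}{313} \approx 3655.9$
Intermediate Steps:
$Y{\left(L,W \right)} = \frac{4}{-8 + L}$
$H = 2530$ ($H = \left(-115\right) \left(-22\right) = 2530$)
$t{\left(b \right)} = -98 + \frac{4 b}{-8 + b}$ ($t{\left(b \right)} = \frac{4}{-8 + b} b - 98 = \frac{4 b}{-8 + b} - 98 = -98 + \frac{4 b}{-8 + b}$)
$K = 100692$ ($K = 3 \left(\left(10730 + 7262\right) + 15572\right) = 3 \left(17992 + 15572\right) = 3 \cdot 33564 = 100692$)
$Z = - \frac{352422}{313}$ ($Z = \frac{100692}{2 \frac{1}{-8 + 15} \left(392 - 705\right)} = \frac{100692}{2 \cdot \frac{1}{7} \left(392 - 705\right)} = \frac{100692}{2 \cdot \frac{1}{7} \left(-313\right)} = \frac{100692}{- \frac{626}{7}} = 100692 \left(- \frac{7}{626}\right) = - \frac{352422}{313} \approx -1125.9$)
$H - Z = 2530 - - \frac{352422}{313} = 2530 + \frac{352422}{313} = \frac{1144312}{313}$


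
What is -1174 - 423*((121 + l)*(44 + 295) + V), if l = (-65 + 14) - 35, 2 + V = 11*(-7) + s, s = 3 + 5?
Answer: -4990036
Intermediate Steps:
s = 8
V = -71 (V = -2 + (11*(-7) + 8) = -2 + (-77 + 8) = -2 - 69 = -71)
l = -86 (l = -51 - 35 = -86)
-1174 - 423*((121 + l)*(44 + 295) + V) = -1174 - 423*((121 - 86)*(44 + 295) - 71) = -1174 - 423*(35*339 - 71) = -1174 - 423*(11865 - 71) = -1174 - 423*11794 = -1174 - 4988862 = -4990036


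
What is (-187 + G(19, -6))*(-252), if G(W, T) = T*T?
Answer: 38052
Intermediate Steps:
G(W, T) = T²
(-187 + G(19, -6))*(-252) = (-187 + (-6)²)*(-252) = (-187 + 36)*(-252) = -151*(-252) = 38052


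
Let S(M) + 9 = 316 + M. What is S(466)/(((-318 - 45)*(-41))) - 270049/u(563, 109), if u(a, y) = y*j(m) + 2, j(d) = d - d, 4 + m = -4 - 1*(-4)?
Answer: -4019137721/29766 ≈ -1.3502e+5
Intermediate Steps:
m = -4 (m = -4 + (-4 - 1*(-4)) = -4 + (-4 + 4) = -4 + 0 = -4)
j(d) = 0
S(M) = 307 + M (S(M) = -9 + (316 + M) = 307 + M)
u(a, y) = 2 (u(a, y) = y*0 + 2 = 0 + 2 = 2)
S(466)/(((-318 - 45)*(-41))) - 270049/u(563, 109) = (307 + 466)/(((-318 - 45)*(-41))) - 270049/2 = 773/((-363*(-41))) - 270049*½ = 773/14883 - 270049/2 = -4019137721/29766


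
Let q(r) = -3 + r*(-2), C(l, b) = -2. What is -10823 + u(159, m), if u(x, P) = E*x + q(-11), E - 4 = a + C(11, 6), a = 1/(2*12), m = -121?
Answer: -83835/8 ≈ -10479.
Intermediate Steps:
q(r) = -3 - 2*r
a = 1/24 ≈ 0.041667
E = 49/24 (E = 4 + (1/24 - 2) = 4 - 47/24 = 49/24 ≈ 2.0417)
u(x, P) = 19 + 49*x/24 (u(x, P) = 49*x/24 + (-3 - 2*(-11)) = 49*x/24 + (-3 + 22) = 49*x/24 + 19 = 19 + 49*x/24)
-10823 + u(159, m) = -10823 + (19 + (49/24)*159) = -10823 + (19 + 2597/8) = -10823 + 2749/8 = -83835/8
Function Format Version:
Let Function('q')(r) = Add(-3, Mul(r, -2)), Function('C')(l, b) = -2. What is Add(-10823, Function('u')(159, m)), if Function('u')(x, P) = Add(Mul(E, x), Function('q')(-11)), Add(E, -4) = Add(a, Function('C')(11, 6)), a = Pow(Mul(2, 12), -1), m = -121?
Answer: Rational(-83835, 8) ≈ -10479.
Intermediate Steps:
Function('q')(r) = Add(-3, Mul(-2, r))
a = Rational(1, 24) (a = Pow(24, -1) = Rational(1, 24) ≈ 0.041667)
E = Rational(49, 24) (E = Add(4, Add(Rational(1, 24), -2)) = Add(4, Rational(-47, 24)) = Rational(49, 24) ≈ 2.0417)
Function('u')(x, P) = Add(19, Mul(Rational(49, 24), x)) (Function('u')(x, P) = Add(Mul(Rational(49, 24), x), Add(-3, Mul(-2, -11))) = Add(Mul(Rational(49, 24), x), Add(-3, 22)) = Add(Mul(Rational(49, 24), x), 19) = Add(19, Mul(Rational(49, 24), x)))
Add(-10823, Function('u')(159, m)) = Add(-10823, Add(19, Mul(Rational(49, 24), 159))) = Add(-10823, Add(19, Rational(2597, 8))) = Add(-10823, Rational(2749, 8)) = Rational(-83835, 8)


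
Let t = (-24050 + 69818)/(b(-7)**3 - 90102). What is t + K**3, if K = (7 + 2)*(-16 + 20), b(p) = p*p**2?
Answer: 1886941641336/40443709 ≈ 46656.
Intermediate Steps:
b(p) = p**3
K = 36 (K = 9*4 = 36)
t = -45768/40443709 (t = (-24050 + 69818)/(((-7)**3)**3 - 90102) = 45768/((-343)**3 - 90102) = 45768/(-40353607 - 90102) = 45768/(-40443709) = 45768*(-1/40443709) = -45768/40443709 ≈ -0.0011316)
t + K**3 = -45768/40443709 + 36**3 = -45768/40443709 + 46656 = 1886941641336/40443709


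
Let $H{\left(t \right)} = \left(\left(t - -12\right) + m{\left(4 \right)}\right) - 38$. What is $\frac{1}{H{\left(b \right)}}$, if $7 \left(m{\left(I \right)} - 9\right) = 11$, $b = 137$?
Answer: $\frac{7}{851} \approx 0.0082256$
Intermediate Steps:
$m{\left(I \right)} = \frac{74}{7}$ ($m{\left(I \right)} = 9 + \frac{1}{7} \cdot 11 = 9 + \frac{11}{7} = \frac{74}{7}$)
$H{\left(t \right)} = - \frac{108}{7} + t$ ($H{\left(t \right)} = \left(\left(t - -12\right) + \frac{74}{7}\right) - 38 = \left(\left(t + 12\right) + \frac{74}{7}\right) - 38 = \left(\left(12 + t\right) + \frac{74}{7}\right) - 38 = \left(\frac{158}{7} + t\right) - 38 = - \frac{108}{7} + t$)
$\frac{1}{H{\left(b \right)}} = \frac{1}{- \frac{108}{7} + 137} = \frac{1}{\frac{851}{7}} = \frac{7}{851}$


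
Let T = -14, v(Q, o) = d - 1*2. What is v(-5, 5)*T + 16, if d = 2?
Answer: 16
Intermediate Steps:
v(Q, o) = 0 (v(Q, o) = 2 - 1*2 = 2 - 2 = 0)
v(-5, 5)*T + 16 = 0*(-14) + 16 = 0 + 16 = 16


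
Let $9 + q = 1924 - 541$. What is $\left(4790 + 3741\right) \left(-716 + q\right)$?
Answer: $5613398$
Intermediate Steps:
$q = 1374$ ($q = -9 + \left(1924 - 541\right) = -9 + 1383 = 1374$)
$\left(4790 + 3741\right) \left(-716 + q\right) = \left(4790 + 3741\right) \left(-716 + 1374\right) = 8531 \cdot 658 = 5613398$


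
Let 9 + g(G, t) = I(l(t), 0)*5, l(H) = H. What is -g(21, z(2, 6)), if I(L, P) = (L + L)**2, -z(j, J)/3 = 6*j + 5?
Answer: -52011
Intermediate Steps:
z(j, J) = -15 - 18*j (z(j, J) = -3*(6*j + 5) = -3*(5 + 6*j) = -15 - 18*j)
I(L, P) = 4*L**2 (I(L, P) = (2*L)**2 = 4*L**2)
g(G, t) = -9 + 20*t**2 (g(G, t) = -9 + (4*t**2)*5 = -9 + 20*t**2)
-g(21, z(2, 6)) = -(-9 + 20*(-15 - 18*2)**2) = -(-9 + 20*(-15 - 36)**2) = -(-9 + 20*(-51)**2) = -(-9 + 20*2601) = -(-9 + 52020) = -1*52011 = -52011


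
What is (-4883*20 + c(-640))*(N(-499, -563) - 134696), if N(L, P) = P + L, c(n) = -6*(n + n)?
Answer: 12215504840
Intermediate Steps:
c(n) = -12*n
N(L, P) = L + P
(-4883*20 + c(-640))*(N(-499, -563) - 134696) = (-4883*20 - 12*(-640))*((-499 - 563) - 134696) = (-97660 + 7680)*(-1062 - 134696) = -89980*(-135758) = 12215504840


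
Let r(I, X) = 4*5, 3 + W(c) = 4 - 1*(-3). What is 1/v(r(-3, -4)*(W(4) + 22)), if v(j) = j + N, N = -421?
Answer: 1/99 ≈ 0.010101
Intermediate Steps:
W(c) = 4 (W(c) = -3 + (4 - 1*(-3)) = -3 + (4 + 3) = -3 + 7 = 4)
r(I, X) = 20
v(j) = -421 + j (v(j) = j - 421 = -421 + j)
1/v(r(-3, -4)*(W(4) + 22)) = 1/(-421 + 20*(4 + 22)) = 1/(-421 + 20*26) = 1/(-421 + 520) = 1/99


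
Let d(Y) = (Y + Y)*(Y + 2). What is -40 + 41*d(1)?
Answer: 206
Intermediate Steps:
d(Y) = 2*Y*(2 + Y) (d(Y) = (2*Y)*(2 + Y) = 2*Y*(2 + Y))
-40 + 41*d(1) = -40 + 41*(2*1*(2 + 1)) = -40 + 41*(2*1*3) = -40 + 41*6 = -40 + 246 = 206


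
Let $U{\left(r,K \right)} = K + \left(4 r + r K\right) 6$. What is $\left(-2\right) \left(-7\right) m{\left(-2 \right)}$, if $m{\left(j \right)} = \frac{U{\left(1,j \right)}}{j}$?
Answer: $-70$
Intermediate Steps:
$U{\left(r,K \right)} = K + 24 r + 6 K r$ ($U{\left(r,K \right)} = K + \left(4 r + K r\right) 6 = K + \left(24 r + 6 K r\right) = K + 24 r + 6 K r$)
$m{\left(j \right)} = \frac{24 + 7 j}{j}$ ($m{\left(j \right)} = \frac{j + 24 \cdot 1 + 6 j 1}{j} = \frac{j + 24 + 6 j}{j} = \frac{24 + 7 j}{j}$)
$\left(-2\right) \left(-7\right) m{\left(-2 \right)} = \left(-2\right) \left(-7\right) \left(7 + \frac{24}{-2}\right) = 14 \left(7 + 24 \left(- \frac{1}{2}\right)\right) = 14 \left(7 - 12\right) = 14 \left(-5\right) = -70$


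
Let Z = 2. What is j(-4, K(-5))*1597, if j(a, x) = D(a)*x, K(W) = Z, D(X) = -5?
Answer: -15970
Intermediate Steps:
K(W) = 2
j(a, x) = -5*x
j(-4, K(-5))*1597 = -5*2*1597 = -10*1597 = -15970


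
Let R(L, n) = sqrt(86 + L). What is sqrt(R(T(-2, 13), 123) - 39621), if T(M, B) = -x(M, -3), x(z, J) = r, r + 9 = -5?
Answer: I*sqrt(39611) ≈ 199.03*I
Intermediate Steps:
r = -14 (r = -9 - 5 = -14)
x(z, J) = -14
T(M, B) = 14 (T(M, B) = -1*(-14) = 14)
sqrt(R(T(-2, 13), 123) - 39621) = sqrt(sqrt(86 + 14) - 39621) = sqrt(sqrt(100) - 39621) = sqrt(10 - 39621) = sqrt(-39611) = I*sqrt(39611)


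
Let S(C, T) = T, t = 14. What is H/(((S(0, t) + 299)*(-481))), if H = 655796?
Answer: -655796/150553 ≈ -4.3559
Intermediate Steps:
H/(((S(0, t) + 299)*(-481))) = 655796/(((14 + 299)*(-481))) = 655796/((313*(-481))) = 655796/(-150553) = 655796*(-1/150553) = -655796/150553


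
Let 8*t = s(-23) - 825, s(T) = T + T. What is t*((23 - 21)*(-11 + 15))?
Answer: -871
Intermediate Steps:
s(T) = 2*T
t = -871/8 (t = (2*(-23) - 825)/8 = (-46 - 825)/8 = (⅛)*(-871) = -871/8 ≈ -108.88)
t*((23 - 21)*(-11 + 15)) = -871*(23 - 21)*(-11 + 15)/8 = -871*4/4 = -871/8*8 = -871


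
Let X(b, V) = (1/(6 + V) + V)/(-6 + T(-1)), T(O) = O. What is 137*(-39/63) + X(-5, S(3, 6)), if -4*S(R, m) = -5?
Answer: -207079/2436 ≈ -85.008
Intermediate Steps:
S(R, m) = 5/4 (S(R, m) = -¼*(-5) = 5/4)
X(b, V) = -V/7 - 1/(7*(6 + V)) (X(b, V) = (1/(6 + V) + V)/(-6 - 1) = (V + 1/(6 + V))/(-7) = (V + 1/(6 + V))*(-⅐) = -V/7 - 1/(7*(6 + V)))
137*(-39/63) + X(-5, S(3, 6)) = 137*(-39/63) + (-1 - (5/4)² - 6*5/4)/(7*(6 + 5/4)) = 137*(-39*1/63) + (-1 - 1*25/16 - 15/2)/(7*(29/4)) = 137*(-13/21) + (⅐)*(4/29)*(-1 - 25/16 - 15/2) = -1781/21 + (⅐)*(4/29)*(-161/16) = -1781/21 - 23/116 = -207079/2436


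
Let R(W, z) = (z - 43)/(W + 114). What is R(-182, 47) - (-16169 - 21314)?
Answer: 637210/17 ≈ 37483.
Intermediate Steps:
R(W, z) = (-43 + z)/(114 + W)
R(-182, 47) - (-16169 - 21314) = (-43 + 47)/(114 - 182) - (-16169 - 21314) = 4/(-68) - 1*(-37483) = -1/68*4 + 37483 = -1/17 + 37483 = 637210/17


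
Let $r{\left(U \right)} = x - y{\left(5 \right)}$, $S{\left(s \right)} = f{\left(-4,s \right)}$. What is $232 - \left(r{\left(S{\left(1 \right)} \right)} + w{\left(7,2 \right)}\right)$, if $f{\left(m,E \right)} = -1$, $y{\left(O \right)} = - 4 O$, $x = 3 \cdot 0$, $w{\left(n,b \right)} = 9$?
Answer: $203$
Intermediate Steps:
$x = 0$
$S{\left(s \right)} = -1$
$r{\left(U \right)} = 20$ ($r{\left(U \right)} = 0 - \left(-4\right) 5 = 0 - -20 = 0 + 20 = 20$)
$232 - \left(r{\left(S{\left(1 \right)} \right)} + w{\left(7,2 \right)}\right) = 232 - \left(20 + 9\right) = 232 - 29 = 203$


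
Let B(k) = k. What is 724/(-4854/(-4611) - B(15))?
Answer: -1112788/21437 ≈ -51.910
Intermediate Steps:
724/(-4854/(-4611) - B(15)) = 724/(-4854/(-4611) - 1*15) = 724/(-4854*(-1/4611) - 15) = 724/(1618/1537 - 15) = 724/(-21437/1537) = 724*(-1537/21437) = -1112788/21437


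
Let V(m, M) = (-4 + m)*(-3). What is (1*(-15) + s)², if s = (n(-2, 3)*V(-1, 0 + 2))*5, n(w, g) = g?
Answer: 44100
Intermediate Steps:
V(m, M) = 12 - 3*m
s = 225 (s = (3*(12 - 3*(-1)))*5 = (3*(12 + 3))*5 = (3*15)*5 = 45*5 = 225)
(1*(-15) + s)² = (1*(-15) + 225)² = (-15 + 225)² = 210² = 44100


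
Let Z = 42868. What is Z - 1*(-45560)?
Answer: 88428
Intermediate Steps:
Z - 1*(-45560) = 42868 - 1*(-45560) = 42868 + 45560 = 88428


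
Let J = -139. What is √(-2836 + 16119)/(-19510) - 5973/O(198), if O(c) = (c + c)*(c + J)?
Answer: -181/708 - √13283/19510 ≈ -0.26156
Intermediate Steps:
O(c) = 2*c*(-139 + c) (O(c) = (c + c)*(c - 139) = (2*c)*(-139 + c) = 2*c*(-139 + c))
√(-2836 + 16119)/(-19510) - 5973/O(198) = √(-2836 + 16119)/(-19510) - 5973*1/(396*(-139 + 198)) = √13283*(-1/19510) - 5973/(2*198*59) = -√13283/19510 - 5973/23364 = -√13283/19510 - 5973*1/23364 = -√13283/19510 - 181/708 = -181/708 - √13283/19510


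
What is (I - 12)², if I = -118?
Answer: 16900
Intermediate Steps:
(I - 12)² = (-118 - 12)² = (-130)² = 16900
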